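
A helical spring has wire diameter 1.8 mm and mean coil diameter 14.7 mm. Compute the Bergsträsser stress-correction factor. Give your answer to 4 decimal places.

C = D/d = 14.7/1.8 = 8.1667
K_B = (4C+2)/(4C−3) = 34.667/29.667 = 1.1685

1.1685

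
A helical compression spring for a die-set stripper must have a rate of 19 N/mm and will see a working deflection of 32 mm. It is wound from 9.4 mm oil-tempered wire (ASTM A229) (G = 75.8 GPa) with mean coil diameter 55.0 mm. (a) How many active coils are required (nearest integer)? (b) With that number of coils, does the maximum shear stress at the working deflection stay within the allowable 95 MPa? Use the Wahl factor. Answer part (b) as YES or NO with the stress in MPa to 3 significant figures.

N_a = Gd⁴/(8D³k) = (75.8×10³)(9.4⁴)/(8·55.0³·19) = 23.4 → N_a = 23
Actual rate k = Gd⁴/(8D³·23) = 19.332 N/mm
Working load F = kδ = 19.332·32 = 618.62 N
C = 55.0/9.4 = 5.8511; K_W = (4C−1)/(4C−4)+0.615/C = 1.2597
τ_max = K_W·8FD/(πd³) = 1.2597·104.31 = 131.41 MPa
τ_max > 95 MPa → exceeds allowable

(a) 23 coils; (b) NO, τ_max = 131 MPa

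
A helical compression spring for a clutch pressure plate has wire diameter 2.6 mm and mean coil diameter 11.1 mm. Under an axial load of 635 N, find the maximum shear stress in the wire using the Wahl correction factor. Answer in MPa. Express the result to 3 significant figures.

Spring index C = D/d = 11.1/2.6 = 4.2692
K_W = (4C−1)/(4C−4) + 0.615/C = 16.077/13.077 + 0.1441 = 1.3735
τ₀ = 8FD/(πd³) = 8·635·11.1/(π·2.6³) = 56388/55.217 = 1021.2 MPa
τ_max = K·τ₀ = 1.3735 × 1021.2 = 1402.6 MPa

1400 MPa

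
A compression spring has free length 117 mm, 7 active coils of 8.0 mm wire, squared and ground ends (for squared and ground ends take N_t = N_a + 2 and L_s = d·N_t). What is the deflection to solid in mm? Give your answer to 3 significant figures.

N_t = 9; L_s = 8.0·9 = 72 mm
δ_solid = L₀ − L_s = 117 − 72 = 45 mm

45.0 mm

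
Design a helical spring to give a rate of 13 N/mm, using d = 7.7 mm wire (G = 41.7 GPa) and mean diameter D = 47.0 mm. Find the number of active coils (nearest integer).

14

N_a = Gd⁴/(8D³k) = (41.7×10³ × 7.7⁴)/(8 × 47.0³ × 13)
    = 1.46588e+08 / 1.07976e+07 = 13.58 → 14 coils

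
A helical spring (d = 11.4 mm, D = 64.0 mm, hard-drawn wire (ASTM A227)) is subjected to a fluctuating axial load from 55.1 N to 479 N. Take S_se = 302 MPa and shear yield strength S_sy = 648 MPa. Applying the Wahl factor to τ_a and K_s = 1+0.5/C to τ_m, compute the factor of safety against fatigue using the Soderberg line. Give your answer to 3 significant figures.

6.78

C = D/d = 64.0/11.4 = 5.6140; K_W = (4C−1)/(4C−4)+0.615/C = 1.2721; K_s = 1+0.5/C = 1.0891
F_a = (F_max−F_min)/2 = 211.95 N; F_m = (F_max+F_min)/2 = 267.05 N
τ_a = K_W·8F_aD/(πd³) = 1.2721 × 23.315 = 29.659 MPa
τ_m = K_s·8F_mD/(πd³) = 1.0891 × 29.376 = 31.993 MPa
Soderberg: 1/n_f = τ_a/S_se + τ_m/S_sy = 29.659/302 + 31.993/648 = 0.09821 + 0.04937 = 0.14758
n_f = 1/0.14758 = 6.776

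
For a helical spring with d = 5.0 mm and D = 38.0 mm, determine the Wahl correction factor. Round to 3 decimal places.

C = D/d = 38.0/5.0 = 7.6000
K_W = (4C−1)/(4C−4) + 0.615/C = 29.400/26.400 + 0.0809 = 1.1946

1.195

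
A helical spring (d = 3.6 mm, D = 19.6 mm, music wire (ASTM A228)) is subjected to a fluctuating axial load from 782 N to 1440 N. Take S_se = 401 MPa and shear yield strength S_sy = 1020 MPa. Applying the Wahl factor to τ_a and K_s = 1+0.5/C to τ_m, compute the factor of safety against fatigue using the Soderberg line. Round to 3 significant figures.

C = D/d = 19.6/3.6 = 5.4444; K_W = (4C−1)/(4C−4)+0.615/C = 1.2817; K_s = 1+0.5/C = 1.0918
F_a = (F_max−F_min)/2 = 329 N; F_m = (F_max+F_min)/2 = 1111 N
τ_a = K_W·8F_aD/(πd³) = 1.2817 × 351.95 = 451.1 MPa
τ_m = K_s·8F_mD/(πd³) = 1.0918 × 1188.5 = 1297.7 MPa
Soderberg: 1/n_f = τ_a/S_se + τ_m/S_sy = 451.1/401 + 1297.7/1020 = 1.12494 + 1.27221 = 2.3972
n_f = 1/2.3972 = 0.4172

0.417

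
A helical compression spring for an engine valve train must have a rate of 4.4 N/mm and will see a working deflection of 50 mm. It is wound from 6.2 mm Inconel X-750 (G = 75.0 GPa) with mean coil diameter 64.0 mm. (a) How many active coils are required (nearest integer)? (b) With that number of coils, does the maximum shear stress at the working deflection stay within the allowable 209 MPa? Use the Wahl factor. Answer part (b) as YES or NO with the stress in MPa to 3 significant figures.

N_a = Gd⁴/(8D³k) = (75.0×10³)(6.2⁴)/(8·64.0³·4.4) = 12.01 → N_a = 12
Actual rate k = Gd⁴/(8D³·12) = 4.4037 N/mm
Working load F = kδ = 4.4037·50 = 220.18 N
C = 64.0/6.2 = 10.3226; K_W = (4C−1)/(4C−4)+0.615/C = 1.1400
τ_max = K_W·8FD/(πd³) = 1.1400·150.57 = 171.65 MPa
τ_max ≤ 209 MPa → acceptable

(a) 12 coils; (b) YES, τ_max = 172 MPa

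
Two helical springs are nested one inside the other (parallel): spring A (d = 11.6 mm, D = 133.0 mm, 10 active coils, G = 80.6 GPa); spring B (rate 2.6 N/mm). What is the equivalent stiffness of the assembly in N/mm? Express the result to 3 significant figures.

k_A = Gd⁴/(8D³N_a) = (80.6×10³)(11.6⁴)/(8·133.0³·10) = 7.7539 N/mm
Parallel: k_eq = 7.7539 + 2.6 = 10.354 N/mm

10.4 N/mm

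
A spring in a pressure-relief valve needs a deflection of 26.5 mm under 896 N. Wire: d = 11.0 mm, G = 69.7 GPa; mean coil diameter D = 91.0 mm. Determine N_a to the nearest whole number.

Required rate k = F/δ = 896/26.5 = 33.811 N/mm
N_a = Gd⁴/(8D³k) = (69.7×10³ × 11.0⁴)/(8 × 91.0³ × 33.811)
    = 1.02048e+09 / 2.03834e+08 = 5.006 → 5 coils

5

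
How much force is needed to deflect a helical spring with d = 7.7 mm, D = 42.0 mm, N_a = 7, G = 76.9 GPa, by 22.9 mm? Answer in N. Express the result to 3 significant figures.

k = Gd⁴/(8D³N_a) = (76.9×10³)(7.7⁴)/(8·42.0³·7) = 65.156 N/mm
F = k·δ = 65.156 × 22.9 = 1492.1 N

1490 N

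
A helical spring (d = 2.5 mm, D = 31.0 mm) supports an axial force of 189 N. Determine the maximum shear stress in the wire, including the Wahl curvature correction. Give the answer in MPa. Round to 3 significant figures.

1070 MPa

Spring index C = D/d = 31.0/2.5 = 12.4000
K_W = (4C−1)/(4C−4) + 0.615/C = 48.600/45.600 + 0.0496 = 1.1154
τ₀ = 8FD/(πd³) = 8·189·31.0/(π·2.5³) = 46872/49.087 = 954.87 MPa
τ_max = K·τ₀ = 1.1154 × 954.87 = 1065 MPa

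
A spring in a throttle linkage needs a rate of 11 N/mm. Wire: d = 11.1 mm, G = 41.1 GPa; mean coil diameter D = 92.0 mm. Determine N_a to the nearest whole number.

N_a = Gd⁴/(8D³k) = (41.1×10³ × 11.1⁴)/(8 × 92.0³ × 11)
    = 6.23927e+08 / 6.85245e+07 = 9.105 → 9 coils

9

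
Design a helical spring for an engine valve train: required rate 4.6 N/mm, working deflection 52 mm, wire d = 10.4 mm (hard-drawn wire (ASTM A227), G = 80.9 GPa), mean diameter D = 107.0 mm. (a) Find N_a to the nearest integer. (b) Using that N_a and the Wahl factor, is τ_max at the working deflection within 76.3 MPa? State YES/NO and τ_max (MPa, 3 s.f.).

(a) 21 coils; (b) YES, τ_max = 66.1 MPa

N_a = Gd⁴/(8D³k) = (80.9×10³)(10.4⁴)/(8·107.0³·4.6) = 20.99 → N_a = 21
Actual rate k = Gd⁴/(8D³·21) = 4.5986 N/mm
Working load F = kδ = 4.5986·52 = 239.12 N
C = 107.0/10.4 = 10.2885; K_W = (4C−1)/(4C−4)+0.615/C = 1.1405
τ_max = K_W·8FD/(πd³) = 1.1405·57.923 = 66.062 MPa
τ_max ≤ 76.3 MPa → acceptable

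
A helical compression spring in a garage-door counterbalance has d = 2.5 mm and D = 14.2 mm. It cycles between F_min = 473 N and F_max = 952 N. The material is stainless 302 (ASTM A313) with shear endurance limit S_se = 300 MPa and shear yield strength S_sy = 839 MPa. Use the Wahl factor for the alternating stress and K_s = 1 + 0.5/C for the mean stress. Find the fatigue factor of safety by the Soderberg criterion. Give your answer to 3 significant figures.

C = D/d = 14.2/2.5 = 5.6800; K_W = (4C−1)/(4C−4)+0.615/C = 1.2685; K_s = 1+0.5/C = 1.0880
F_a = (F_max−F_min)/2 = 239.5 N; F_m = (F_max+F_min)/2 = 712.5 N
τ_a = K_W·8F_aD/(πd³) = 1.2685 × 554.26 = 703.1 MPa
τ_m = K_s·8F_mD/(πd³) = 1.0880 × 1648.9 = 1794 MPa
Soderberg: 1/n_f = τ_a/S_se + τ_m/S_sy = 703.1/300 + 1794/839 = 2.34366 + 2.13831 = 4.482
n_f = 1/4.482 = 0.2231

0.223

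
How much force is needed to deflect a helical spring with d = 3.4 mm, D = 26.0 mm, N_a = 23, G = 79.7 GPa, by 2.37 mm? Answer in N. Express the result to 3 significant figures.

7.81 N

k = Gd⁴/(8D³N_a) = (79.7×10³)(3.4⁴)/(8·26.0³·23) = 3.2933 N/mm
F = k·δ = 3.2933 × 2.37 = 7.8052 N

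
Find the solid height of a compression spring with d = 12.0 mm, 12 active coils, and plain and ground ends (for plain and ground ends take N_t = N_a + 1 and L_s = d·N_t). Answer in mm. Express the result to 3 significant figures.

plain and ground ends: N_t = N_a + 1 = 12 + 1 = 13
L_s = d·N_t = 12.0 × 13 = 156 mm

156 mm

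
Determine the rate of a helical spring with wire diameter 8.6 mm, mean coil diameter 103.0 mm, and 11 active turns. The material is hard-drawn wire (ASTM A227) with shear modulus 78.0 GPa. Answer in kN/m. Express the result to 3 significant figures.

k = Gd⁴/(8D³N_a) = (78.0×10³ × 8.6⁴) / (8 × 103.0³ × 11)
  = 4.26666e+08 / 9.616e+07 = 4.437 N/mm

4.44 kN/m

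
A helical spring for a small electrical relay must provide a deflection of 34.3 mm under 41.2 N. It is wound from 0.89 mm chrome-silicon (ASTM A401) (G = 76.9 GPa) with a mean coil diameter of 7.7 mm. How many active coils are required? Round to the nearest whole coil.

Required rate k = F/δ = 41.2/34.3 = 1.2012 N/mm
N_a = Gd⁴/(8D³k) = (76.9×10³ × 0.89⁴)/(8 × 7.7³ × 1.2012)
    = 48248.8 / 4386.98 = 11 → 11 coils

11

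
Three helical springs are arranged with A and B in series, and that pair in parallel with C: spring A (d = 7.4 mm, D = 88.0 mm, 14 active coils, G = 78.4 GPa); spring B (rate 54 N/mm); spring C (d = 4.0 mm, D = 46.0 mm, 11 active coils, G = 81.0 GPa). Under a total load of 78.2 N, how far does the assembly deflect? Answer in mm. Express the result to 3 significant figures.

14.7 mm

k_A = Gd⁴/(8D³N_a) = (78.4×10³)(7.4⁴)/(8·88.0³·14) = 3.0802 N/mm
k_C = Gd⁴/(8D³N_a) = (81.0×10³)(4.0⁴)/(8·46.0³·11) = 2.4209 N/mm
Springs A,B series: k_AB = 1/(1/3.0802+1/54) = 2.914 N/mm; parallel with C: k_eq = 2.914+2.4209 = 5.3348 N/mm
δ = F/k_eq = 78.2/5.3348 = 14.658 mm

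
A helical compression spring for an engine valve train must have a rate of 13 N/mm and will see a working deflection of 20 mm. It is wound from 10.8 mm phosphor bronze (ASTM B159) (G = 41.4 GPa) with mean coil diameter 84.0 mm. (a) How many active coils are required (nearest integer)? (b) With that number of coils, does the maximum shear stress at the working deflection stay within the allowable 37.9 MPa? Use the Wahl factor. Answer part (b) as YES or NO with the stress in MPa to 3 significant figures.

N_a = Gd⁴/(8D³k) = (41.4×10³)(10.8⁴)/(8·84.0³·13) = 9.137 → N_a = 9
Actual rate k = Gd⁴/(8D³·9) = 13.199 N/mm
Working load F = kδ = 13.199·20 = 263.97 N
C = 84.0/10.8 = 7.7778; K_W = (4C−1)/(4C−4)+0.615/C = 1.1897
τ_max = K_W·8FD/(πd³) = 1.1897·44.823 = 53.327 MPa
τ_max > 37.9 MPa → exceeds allowable

(a) 9 coils; (b) NO, τ_max = 53.3 MPa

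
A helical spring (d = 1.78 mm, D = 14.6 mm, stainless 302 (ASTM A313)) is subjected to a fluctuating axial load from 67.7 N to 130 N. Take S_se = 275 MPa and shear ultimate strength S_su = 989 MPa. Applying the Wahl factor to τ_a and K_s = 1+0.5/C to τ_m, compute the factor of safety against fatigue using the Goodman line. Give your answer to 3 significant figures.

C = D/d = 14.6/1.78 = 8.2022; K_W = (4C−1)/(4C−4)+0.615/C = 1.1791; K_s = 1+0.5/C = 1.0610
F_a = (F_max−F_min)/2 = 31.15 N; F_m = (F_max+F_min)/2 = 98.85 N
τ_a = K_W·8F_aD/(πd³) = 1.1791 × 205.35 = 242.13 MPa
τ_m = K_s·8F_mD/(πd³) = 1.0610 × 651.64 = 691.37 MPa
Goodman: 1/n_f = τ_a/S_se + τ_m/S_su = 242.13/275 + 691.37/989 = 0.88047 + 0.69906 = 1.5795
n_f = 1/1.5795 = 0.6331

0.633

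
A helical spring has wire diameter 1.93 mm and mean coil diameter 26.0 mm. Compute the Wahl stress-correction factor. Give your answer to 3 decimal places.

C = D/d = 26.0/1.93 = 13.4715
K_W = (4C−1)/(4C−4) + 0.615/C = 52.886/49.886 + 0.0457 = 1.1058

1.106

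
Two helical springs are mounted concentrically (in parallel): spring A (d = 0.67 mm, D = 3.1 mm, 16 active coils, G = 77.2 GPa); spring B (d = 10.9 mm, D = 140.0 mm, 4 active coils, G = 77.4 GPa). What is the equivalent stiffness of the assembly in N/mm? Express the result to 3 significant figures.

k_A = Gd⁴/(8D³N_a) = (77.2×10³)(0.67⁴)/(8·3.1³·16) = 4.0796 N/mm
k_B = Gd⁴/(8D³N_a) = (77.4×10³)(10.9⁴)/(8·140.0³·4) = 12.443 N/mm
Parallel: k_eq = 4.0796 + 12.443 = 16.522 N/mm

16.5 N/mm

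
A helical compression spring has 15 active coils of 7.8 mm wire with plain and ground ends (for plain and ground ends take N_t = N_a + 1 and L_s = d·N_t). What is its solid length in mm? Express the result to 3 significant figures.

plain and ground ends: N_t = N_a + 1 = 15 + 1 = 16
L_s = d·N_t = 7.8 × 16 = 124.8 mm

125 mm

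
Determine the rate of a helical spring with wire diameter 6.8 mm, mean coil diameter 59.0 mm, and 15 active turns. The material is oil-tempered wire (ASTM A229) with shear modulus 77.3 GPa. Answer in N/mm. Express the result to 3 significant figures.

k = Gd⁴/(8D³N_a) = (77.3×10³ × 6.8⁴) / (8 × 59.0³ × 15)
  = 1.65278e+08 / 2.46455e+07 = 6.7062 N/mm

6.71 N/mm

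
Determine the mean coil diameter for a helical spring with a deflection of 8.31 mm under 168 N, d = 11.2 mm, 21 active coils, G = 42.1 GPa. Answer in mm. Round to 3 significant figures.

Required rate k = F/δ = 168/8.31 = 20.217 N/mm
D = (Gd⁴/(8N_a·k))^(1/3) = (42.1×10³·11.2⁴/(8·21·20.217))^(1/3)
  = (195046)^(1/3) = 57.9934 mm

58.0 mm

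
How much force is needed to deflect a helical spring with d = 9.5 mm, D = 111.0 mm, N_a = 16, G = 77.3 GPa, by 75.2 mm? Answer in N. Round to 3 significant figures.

k = Gd⁴/(8D³N_a) = (77.3×10³)(9.5⁴)/(8·111.0³·16) = 3.5966 N/mm
F = k·δ = 3.5966 × 75.2 = 270.47 N

270 N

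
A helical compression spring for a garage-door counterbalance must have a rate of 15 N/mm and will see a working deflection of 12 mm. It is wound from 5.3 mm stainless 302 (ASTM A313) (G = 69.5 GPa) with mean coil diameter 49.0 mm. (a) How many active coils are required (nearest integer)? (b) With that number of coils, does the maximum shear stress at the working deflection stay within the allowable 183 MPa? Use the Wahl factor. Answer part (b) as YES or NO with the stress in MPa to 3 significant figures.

N_a = Gd⁴/(8D³k) = (69.5×10³)(5.3⁴)/(8·49.0³·15) = 3.884 → N_a = 4
Actual rate k = Gd⁴/(8D³·4) = 14.566 N/mm
Working load F = kδ = 14.566·12 = 174.8 N
C = 49.0/5.3 = 9.2453; K_W = (4C−1)/(4C−4)+0.615/C = 1.1575
τ_max = K_W·8FD/(πd³) = 1.1575·146.5 = 169.57 MPa
τ_max ≤ 183 MPa → acceptable

(a) 4 coils; (b) YES, τ_max = 170 MPa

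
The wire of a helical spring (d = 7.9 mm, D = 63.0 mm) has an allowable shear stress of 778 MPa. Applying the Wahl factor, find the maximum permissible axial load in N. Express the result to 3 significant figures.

C = D/d = 63.0/7.9 = 7.9747
K_W = (4C−1)/(4C−4) + 0.615/C = 30.899/27.899 + 0.0771 = 1.1847
τ_max = K·8FD/(πd³) → F_max = τ_allow·πd³/(8DK)
F_max = 778·π·7.9³/(8·63.0·1.1847) = 1.2051e+06/597.06 = 2018.3 N

2020 N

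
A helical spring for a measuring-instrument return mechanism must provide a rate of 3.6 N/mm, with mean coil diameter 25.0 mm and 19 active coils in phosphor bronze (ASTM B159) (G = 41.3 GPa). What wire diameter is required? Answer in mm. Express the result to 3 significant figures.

d = (8D³N_a·k / G)^(1/4) = (8·25.0³·19·3.6 / (41.3×10³))^0.25
  = (207.02)^0.25 = 3.7932 mm

3.79 mm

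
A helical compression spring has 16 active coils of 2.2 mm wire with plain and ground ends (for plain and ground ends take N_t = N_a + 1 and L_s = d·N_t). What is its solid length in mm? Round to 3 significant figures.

plain and ground ends: N_t = N_a + 1 = 16 + 1 = 17
L_s = d·N_t = 2.2 × 17 = 37.4 mm

37.4 mm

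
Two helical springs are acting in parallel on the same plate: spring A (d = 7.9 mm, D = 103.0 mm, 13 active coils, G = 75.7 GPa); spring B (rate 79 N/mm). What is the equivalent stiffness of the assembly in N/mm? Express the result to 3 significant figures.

81.6 N/mm

k_A = Gd⁴/(8D³N_a) = (75.7×10³)(7.9⁴)/(8·103.0³·13) = 2.5945 N/mm
Parallel: k_eq = 2.5945 + 79 = 81.595 N/mm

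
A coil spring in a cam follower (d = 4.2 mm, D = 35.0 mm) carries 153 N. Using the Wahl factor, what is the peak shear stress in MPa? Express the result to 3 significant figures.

216 MPa

Spring index C = D/d = 35.0/4.2 = 8.3333
K_W = (4C−1)/(4C−4) + 0.615/C = 32.333/29.333 + 0.0738 = 1.1761
τ₀ = 8FD/(πd³) = 8·153·35.0/(π·4.2³) = 42840/232.75 = 184.06 MPa
τ_max = K·τ₀ = 1.1761 × 184.06 = 216.46 MPa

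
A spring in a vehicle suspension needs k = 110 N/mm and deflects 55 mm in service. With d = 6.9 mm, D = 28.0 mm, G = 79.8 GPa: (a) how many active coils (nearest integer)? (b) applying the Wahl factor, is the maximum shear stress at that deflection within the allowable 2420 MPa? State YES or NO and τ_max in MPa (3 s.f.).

N_a = Gd⁴/(8D³k) = (79.8×10³)(6.9⁴)/(8·28.0³·110) = 9.364 → N_a = 9
Actual rate k = Gd⁴/(8D³·9) = 114.44 N/mm
Working load F = kδ = 114.44·55 = 6294.4 N
C = 28.0/6.9 = 4.0580; K_W = (4C−1)/(4C−4)+0.615/C = 1.3968
τ_max = K_W·8FD/(πd³) = 1.3968·1366.2 = 1908.3 MPa
τ_max ≤ 2420 MPa → acceptable

(a) 9 coils; (b) YES, τ_max = 1910 MPa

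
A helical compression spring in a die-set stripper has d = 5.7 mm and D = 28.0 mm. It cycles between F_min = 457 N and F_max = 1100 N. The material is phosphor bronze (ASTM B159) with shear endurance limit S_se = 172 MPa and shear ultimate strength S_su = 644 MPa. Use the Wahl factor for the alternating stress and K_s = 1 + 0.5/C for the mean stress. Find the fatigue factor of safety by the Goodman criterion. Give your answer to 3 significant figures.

0.685

C = D/d = 28.0/5.7 = 4.9123; K_W = (4C−1)/(4C−4)+0.615/C = 1.3169; K_s = 1+0.5/C = 1.1018
F_a = (F_max−F_min)/2 = 321.5 N; F_m = (F_max+F_min)/2 = 778.5 N
τ_a = K_W·8F_aD/(πd³) = 1.3169 × 123.78 = 163.01 MPa
τ_m = K_s·8F_mD/(πd³) = 1.1018 × 299.73 = 330.24 MPa
Goodman: 1/n_f = τ_a/S_se + τ_m/S_su = 163.01/172 + 330.24/644 = 0.94772 + 0.51279 = 1.4605
n_f = 1/1.4605 = 0.6847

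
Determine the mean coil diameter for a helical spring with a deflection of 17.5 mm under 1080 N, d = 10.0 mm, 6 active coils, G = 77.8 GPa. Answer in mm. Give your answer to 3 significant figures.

64.0 mm

Required rate k = F/δ = 1080/17.5 = 61.714 N/mm
D = (Gd⁴/(8N_a·k))^(1/3) = (77.8×10³·10.0⁴/(8·6·61.714))^(1/3)
  = (262635)^(1/3) = 64.0399 mm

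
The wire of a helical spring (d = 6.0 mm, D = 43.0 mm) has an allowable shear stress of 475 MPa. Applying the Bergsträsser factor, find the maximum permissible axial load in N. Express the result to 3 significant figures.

C = D/d = 43.0/6.0 = 7.1667
K_B = (4C+2)/(4C−3) = 30.667/25.667 = 1.1948
τ_max = K·8FD/(πd³) → F_max = τ_allow·πd³/(8DK)
F_max = 475·π·6.0³/(8·43.0·1.1948) = 3.2233e+05/411.01 = 784.23 N

784 N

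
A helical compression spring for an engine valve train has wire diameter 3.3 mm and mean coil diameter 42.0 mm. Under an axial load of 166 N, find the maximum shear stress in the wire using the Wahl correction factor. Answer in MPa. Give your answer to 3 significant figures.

550 MPa

Spring index C = D/d = 42.0/3.3 = 12.7273
K_W = (4C−1)/(4C−4) + 0.615/C = 49.909/46.909 + 0.0483 = 1.1123
τ₀ = 8FD/(πd³) = 8·166·42.0/(π·3.3³) = 55776/112.9 = 494.03 MPa
τ_max = K·τ₀ = 1.1123 × 494.03 = 549.5 MPa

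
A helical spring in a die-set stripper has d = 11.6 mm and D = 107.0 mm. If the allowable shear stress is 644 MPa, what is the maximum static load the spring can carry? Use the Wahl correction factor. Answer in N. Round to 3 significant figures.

C = D/d = 107.0/11.6 = 9.2241
K_W = (4C−1)/(4C−4) + 0.615/C = 35.897/32.897 + 0.0667 = 1.1579
τ_max = K·8FD/(πd³) → F_max = τ_allow·πd³/(8DK)
F_max = 644·π·11.6³/(8·107.0·1.1579) = 3.158e+06/991.13 = 3186.2 N

3190 N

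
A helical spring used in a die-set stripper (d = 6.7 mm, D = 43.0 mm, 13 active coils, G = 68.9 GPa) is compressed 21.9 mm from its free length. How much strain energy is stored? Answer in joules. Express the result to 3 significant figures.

k = Gd⁴/(8D³N_a) = (68.9×10³)(6.7⁴)/(8·43.0³·13) = 16.791 N/mm
U = ½kδ² = 0.5 × 16.791 × 21.9² = 4026.6 N·mm = 4.0266 J

4.03 J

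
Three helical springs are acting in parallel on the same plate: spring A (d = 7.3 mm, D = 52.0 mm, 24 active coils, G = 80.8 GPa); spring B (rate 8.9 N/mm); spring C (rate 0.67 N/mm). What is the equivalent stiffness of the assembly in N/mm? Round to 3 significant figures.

18.1 N/mm

k_A = Gd⁴/(8D³N_a) = (80.8×10³)(7.3⁴)/(8·52.0³·24) = 8.4995 N/mm
Parallel: k_eq = 8.4995 + 8.9 + 0.67 = 18.069 N/mm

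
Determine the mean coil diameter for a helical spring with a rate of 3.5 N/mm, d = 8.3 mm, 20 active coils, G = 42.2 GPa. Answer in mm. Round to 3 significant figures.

71.0 mm

D = (Gd⁴/(8N_a·k))^(1/3) = (42.2×10³·8.3⁴/(8·20·3.5))^(1/3)
  = (357632)^(1/3) = 70.9816 mm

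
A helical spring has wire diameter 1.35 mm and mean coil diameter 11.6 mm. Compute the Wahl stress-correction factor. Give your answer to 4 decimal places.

1.1704

C = D/d = 11.6/1.35 = 8.5926
K_W = (4C−1)/(4C−4) + 0.615/C = 33.370/30.370 + 0.0716 = 1.1704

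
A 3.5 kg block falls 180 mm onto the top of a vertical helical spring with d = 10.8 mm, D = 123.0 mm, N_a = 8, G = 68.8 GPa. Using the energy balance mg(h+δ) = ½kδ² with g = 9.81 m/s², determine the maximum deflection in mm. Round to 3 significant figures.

k = Gd⁴/(8D³N_a) = (68.8×10³)(10.8⁴)/(8·123.0³·8) = 7.8594 N/mm
W = mg = 3.5 × 9.81 = 34.335 N
½kδ² − Wδ − Wh = 0 → δ = (W + √(W² + 2kWh))/k
δ = (34.335 + √(1178.9 + 97146.6))/7.8594 = (34.335 + 313.57)/7.8594 = 44.266 mm

44.3 mm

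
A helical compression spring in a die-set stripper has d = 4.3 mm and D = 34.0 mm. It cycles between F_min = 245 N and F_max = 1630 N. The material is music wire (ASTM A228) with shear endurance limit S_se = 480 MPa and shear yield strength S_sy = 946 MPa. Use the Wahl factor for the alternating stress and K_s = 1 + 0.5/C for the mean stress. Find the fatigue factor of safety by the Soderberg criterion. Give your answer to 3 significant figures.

C = D/d = 34.0/4.3 = 7.9070; K_W = (4C−1)/(4C−4)+0.615/C = 1.1864; K_s = 1+0.5/C = 1.0632
F_a = (F_max−F_min)/2 = 692.5 N; F_m = (F_max+F_min)/2 = 937.5 N
τ_a = K_W·8F_aD/(πd³) = 1.1864 × 754.11 = 894.65 MPa
τ_m = K_s·8F_mD/(πd³) = 1.0632 × 1020.9 = 1085.5 MPa
Soderberg: 1/n_f = τ_a/S_se + τ_m/S_sy = 894.65/480 + 1085.5/946 = 1.86385 + 1.14742 = 3.0113
n_f = 1/3.0113 = 0.3321

0.332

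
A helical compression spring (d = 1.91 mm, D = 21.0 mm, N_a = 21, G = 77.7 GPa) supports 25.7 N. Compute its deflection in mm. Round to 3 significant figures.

38.7 mm

k = Gd⁴/(8D³N_a) = (77.7×10³)(1.91⁴)/(8·21.0³·21) = 0.66464 N/mm
δ = F/k = 25.7 / 0.66464 = 38.667 mm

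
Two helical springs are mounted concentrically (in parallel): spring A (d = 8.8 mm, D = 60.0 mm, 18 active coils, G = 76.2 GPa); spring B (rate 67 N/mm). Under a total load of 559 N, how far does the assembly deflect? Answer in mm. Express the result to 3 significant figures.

k_A = Gd⁴/(8D³N_a) = (76.2×10³)(8.8⁴)/(8·60.0³·18) = 14.692 N/mm
Parallel: k_eq = 14.692 + 67 = 81.692 N/mm
δ = F/k_eq = 559/81.692 = 6.8428 mm

6.84 mm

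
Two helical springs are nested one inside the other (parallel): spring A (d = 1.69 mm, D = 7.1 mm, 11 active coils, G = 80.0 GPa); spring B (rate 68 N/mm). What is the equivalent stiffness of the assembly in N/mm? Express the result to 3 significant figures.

88.7 N/mm

k_A = Gd⁴/(8D³N_a) = (80.0×10³)(1.69⁴)/(8·7.1³·11) = 20.719 N/mm
Parallel: k_eq = 20.719 + 68 = 88.719 N/mm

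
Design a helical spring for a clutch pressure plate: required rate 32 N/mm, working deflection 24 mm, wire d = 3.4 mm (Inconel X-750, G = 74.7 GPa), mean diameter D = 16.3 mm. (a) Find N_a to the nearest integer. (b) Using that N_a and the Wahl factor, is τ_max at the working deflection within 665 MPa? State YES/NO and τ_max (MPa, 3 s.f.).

(a) 9 coils; (b) NO, τ_max = 1080 MPa

N_a = Gd⁴/(8D³k) = (74.7×10³)(3.4⁴)/(8·16.3³·32) = 9.004 → N_a = 9
Actual rate k = Gd⁴/(8D³·9) = 32.014 N/mm
Working load F = kδ = 32.014·24 = 768.34 N
C = 16.3/3.4 = 4.7941; K_W = (4C−1)/(4C−4)+0.615/C = 1.3260
τ_max = K_W·8FD/(πd³) = 1.3260·811.42 = 1075.9 MPa
τ_max > 665 MPa → exceeds allowable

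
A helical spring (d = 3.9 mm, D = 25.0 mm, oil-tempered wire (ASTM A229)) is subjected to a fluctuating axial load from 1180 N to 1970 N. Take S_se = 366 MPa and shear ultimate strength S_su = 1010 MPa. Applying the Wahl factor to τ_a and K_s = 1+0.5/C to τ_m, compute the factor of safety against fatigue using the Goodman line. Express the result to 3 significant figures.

C = D/d = 25.0/3.9 = 6.4103; K_W = (4C−1)/(4C−4)+0.615/C = 1.2346; K_s = 1+0.5/C = 1.0780
F_a = (F_max−F_min)/2 = 395 N; F_m = (F_max+F_min)/2 = 1575 N
τ_a = K_W·8F_aD/(πd³) = 1.2346 × 423.92 = 523.36 MPa
τ_m = K_s·8F_mD/(πd³) = 1.0780 × 1690.3 = 1822.2 MPa
Goodman: 1/n_f = τ_a/S_se + τ_m/S_su = 523.36/366 + 1822.2/1010 = 1.42994 + 1.80412 = 3.2341
n_f = 1/3.2341 = 0.3092

0.309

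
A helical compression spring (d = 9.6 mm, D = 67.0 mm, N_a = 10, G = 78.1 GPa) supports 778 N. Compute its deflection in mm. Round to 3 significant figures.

28.2 mm

k = Gd⁴/(8D³N_a) = (78.1×10³)(9.6⁴)/(8·67.0³·10) = 27.569 N/mm
δ = F/k = 778 / 27.569 = 28.22 mm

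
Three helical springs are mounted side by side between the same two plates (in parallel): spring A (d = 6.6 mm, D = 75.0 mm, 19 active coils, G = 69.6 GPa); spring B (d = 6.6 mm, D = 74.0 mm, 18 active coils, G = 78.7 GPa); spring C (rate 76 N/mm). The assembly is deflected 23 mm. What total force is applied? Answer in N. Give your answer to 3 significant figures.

1850 N

k_A = Gd⁴/(8D³N_a) = (69.6×10³)(6.6⁴)/(8·75.0³·19) = 2.0595 N/mm
k_B = Gd⁴/(8D³N_a) = (78.7×10³)(6.6⁴)/(8·74.0³·18) = 2.5591 N/mm
Parallel: k_eq = 2.0595 + 2.5591 + 76 = 80.619 N/mm
F = k_eq·δ = 80.619·23 = 1854.2 N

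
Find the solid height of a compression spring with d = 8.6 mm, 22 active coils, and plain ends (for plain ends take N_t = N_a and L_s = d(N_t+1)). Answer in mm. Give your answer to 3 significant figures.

198 mm

plain ends: N_t = N_a = 22
L_s = d·(N_t+1) = 8.6 × 23 = 197.8 mm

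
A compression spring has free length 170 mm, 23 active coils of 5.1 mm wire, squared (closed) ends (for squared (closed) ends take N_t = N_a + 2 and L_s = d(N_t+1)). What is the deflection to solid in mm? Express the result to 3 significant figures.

N_t = 25; L_s = 5.1·26 = 132.6 mm
δ_solid = L₀ − L_s = 170 − 132.6 = 37.4 mm

37.4 mm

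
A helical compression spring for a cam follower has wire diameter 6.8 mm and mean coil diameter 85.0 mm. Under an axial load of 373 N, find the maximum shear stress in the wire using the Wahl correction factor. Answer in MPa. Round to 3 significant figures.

286 MPa

Spring index C = D/d = 85.0/6.8 = 12.5000
K_W = (4C−1)/(4C−4) + 0.615/C = 49.000/46.000 + 0.0492 = 1.1144
τ₀ = 8FD/(πd³) = 8·373·85.0/(π·6.8³) = 253640/987.82 = 256.77 MPa
τ_max = K·τ₀ = 1.1144 × 256.77 = 286.15 MPa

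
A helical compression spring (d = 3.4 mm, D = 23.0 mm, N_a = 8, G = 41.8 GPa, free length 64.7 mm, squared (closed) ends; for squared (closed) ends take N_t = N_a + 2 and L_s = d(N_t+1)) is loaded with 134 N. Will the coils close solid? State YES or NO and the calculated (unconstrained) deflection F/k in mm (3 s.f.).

k = Gd⁴/(8D³N_a) = (41.8×10³)(3.4⁴)/(8·23.0³·8) = 7.1735 N/mm
N_t = 10; L_s = 3.4·11 = 37.4 mm; δ_solid = L₀ − L_s = 64.7 − 37.4 = 27.3 mm
δ = F/k = 134/7.1735 = 18.68 mm
δ < δ_solid → spring does not go solid

NO, δ = 18.7 mm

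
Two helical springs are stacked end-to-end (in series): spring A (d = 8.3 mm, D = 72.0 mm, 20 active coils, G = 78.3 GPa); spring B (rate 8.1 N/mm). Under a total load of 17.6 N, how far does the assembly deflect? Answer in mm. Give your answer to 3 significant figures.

5.00 mm

k_A = Gd⁴/(8D³N_a) = (78.3×10³)(8.3⁴)/(8·72.0³·20) = 6.2224 N/mm
Series: 1/k_eq = 1/6.2224 + 1/8.1 = 0.28417; k_eq = 3.5191 N/mm
δ = F/k_eq = 17.6/3.5191 = 5.0013 mm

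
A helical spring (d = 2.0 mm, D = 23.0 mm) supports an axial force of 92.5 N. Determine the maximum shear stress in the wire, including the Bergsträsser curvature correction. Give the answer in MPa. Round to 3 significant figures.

Spring index C = D/d = 23.0/2.0 = 11.5000
K_B = (4C+2)/(4C−3) = 48.000/43.000 = 1.1163
τ₀ = 8FD/(πd³) = 8·92.5·23.0/(π·2.0³) = 17020/25.133 = 677.2 MPa
τ_max = K·τ₀ = 1.1163 × 677.2 = 755.95 MPa

756 MPa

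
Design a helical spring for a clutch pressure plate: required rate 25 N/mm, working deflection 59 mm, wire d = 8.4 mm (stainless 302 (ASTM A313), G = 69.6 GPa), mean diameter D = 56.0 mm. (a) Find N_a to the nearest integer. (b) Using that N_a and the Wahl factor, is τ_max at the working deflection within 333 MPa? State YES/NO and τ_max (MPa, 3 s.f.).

N_a = Gd⁴/(8D³k) = (69.6×10³)(8.4⁴)/(8·56.0³·25) = 9.866 → N_a = 10
Actual rate k = Gd⁴/(8D³·10) = 24.665 N/mm
Working load F = kδ = 24.665·59 = 1455.2 N
C = 56.0/8.4 = 6.6667; K_W = (4C−1)/(4C−4)+0.615/C = 1.2246
τ_max = K_W·8FD/(πd³) = 1.2246·350.12 = 428.76 MPa
τ_max > 333 MPa → exceeds allowable

(a) 10 coils; (b) NO, τ_max = 429 MPa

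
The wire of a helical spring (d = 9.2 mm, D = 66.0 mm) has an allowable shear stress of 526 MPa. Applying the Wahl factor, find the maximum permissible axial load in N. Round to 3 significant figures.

C = D/d = 66.0/9.2 = 7.1739
K_W = (4C−1)/(4C−4) + 0.615/C = 27.696/24.696 + 0.0857 = 1.2072
τ_max = K·8FD/(πd³) → F_max = τ_allow·πd³/(8DK)
F_max = 526·π·9.2³/(8·66.0·1.2072) = 1.2868e+06/637.4 = 2018.8 N

2020 N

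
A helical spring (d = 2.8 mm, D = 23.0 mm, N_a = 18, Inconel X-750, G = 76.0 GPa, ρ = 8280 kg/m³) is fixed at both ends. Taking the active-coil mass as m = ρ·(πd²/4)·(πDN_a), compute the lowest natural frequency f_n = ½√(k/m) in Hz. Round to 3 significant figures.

k = Gd⁴/(8D³N_a) = (76.0×10³)(2.8⁴)/(8·23.0³·18) = 2.6662 N/mm = 2666.2 N/m
Wire length L = πDN_a = π·23.0·18 = 1300.6 mm
m = ρ·(πd²/4)·L = 8280 × 6.1575×10⁻⁶ m² × 1.3006 m = 0.066311 kg
f_n = ½√(k/m) = 0.5·√(2666.2/0.066311) = 0.5·√(40208) = 100.26 Hz

100 Hz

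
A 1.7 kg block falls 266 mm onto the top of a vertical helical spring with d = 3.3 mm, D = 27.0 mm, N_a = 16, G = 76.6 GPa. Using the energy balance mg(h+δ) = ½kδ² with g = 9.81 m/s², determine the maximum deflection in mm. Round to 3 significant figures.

k = Gd⁴/(8D³N_a) = (76.6×10³)(3.3⁴)/(8·27.0³·16) = 3.6056 N/mm
W = mg = 1.7 × 9.81 = 16.677 N
½kδ² − Wδ − Wh = 0 → δ = (W + √(W² + 2kWh))/k
δ = (16.677 + √(278.12 + 31989.9))/3.6056 = (16.677 + 179.63)/3.6056 = 54.445 mm

54.4 mm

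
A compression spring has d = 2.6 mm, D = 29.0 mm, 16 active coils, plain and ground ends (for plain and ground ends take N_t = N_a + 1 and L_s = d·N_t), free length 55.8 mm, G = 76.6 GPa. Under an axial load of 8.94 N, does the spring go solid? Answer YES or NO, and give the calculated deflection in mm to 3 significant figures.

NO, δ = 7.97 mm

k = Gd⁴/(8D³N_a) = (76.6×10³)(2.6⁴)/(8·29.0³·16) = 1.1213 N/mm
N_t = 17; L_s = 2.6·17 = 44.2 mm; δ_solid = L₀ − L_s = 55.8 − 44.2 = 11.6 mm
δ = F/k = 8.94/1.1213 = 7.973 mm
δ < δ_solid → spring does not go solid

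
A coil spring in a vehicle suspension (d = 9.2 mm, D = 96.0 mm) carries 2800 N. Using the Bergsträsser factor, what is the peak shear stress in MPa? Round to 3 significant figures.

992 MPa

Spring index C = D/d = 96.0/9.2 = 10.4348
K_B = (4C+2)/(4C−3) = 43.739/38.739 = 1.1291
τ₀ = 8FD/(πd³) = 8·2800·96.0/(π·9.2³) = 2.1504e+06/2446.3 = 879.03 MPa
τ_max = K·τ₀ = 1.1291 × 879.03 = 992.49 MPa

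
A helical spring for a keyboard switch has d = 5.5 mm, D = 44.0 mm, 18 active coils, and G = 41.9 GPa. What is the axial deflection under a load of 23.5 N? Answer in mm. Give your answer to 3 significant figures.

7.52 mm

k = Gd⁴/(8D³N_a) = (41.9×10³)(5.5⁴)/(8·44.0³·18) = 3.1257 N/mm
δ = F/k = 23.5 / 3.1257 = 7.5184 mm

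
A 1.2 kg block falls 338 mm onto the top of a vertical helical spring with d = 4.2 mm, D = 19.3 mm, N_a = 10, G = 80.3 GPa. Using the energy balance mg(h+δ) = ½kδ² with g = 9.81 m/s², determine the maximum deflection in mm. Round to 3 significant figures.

13.8 mm

k = Gd⁴/(8D³N_a) = (80.3×10³)(4.2⁴)/(8·19.3³·10) = 43.446 N/mm
W = mg = 1.2 × 9.81 = 11.772 N
½kδ² − Wδ − Wh = 0 → δ = (W + √(W² + 2kWh))/k
δ = (11.772 + √(138.58 + 345738))/43.446 = (11.772 + 588.11)/43.446 = 13.808 mm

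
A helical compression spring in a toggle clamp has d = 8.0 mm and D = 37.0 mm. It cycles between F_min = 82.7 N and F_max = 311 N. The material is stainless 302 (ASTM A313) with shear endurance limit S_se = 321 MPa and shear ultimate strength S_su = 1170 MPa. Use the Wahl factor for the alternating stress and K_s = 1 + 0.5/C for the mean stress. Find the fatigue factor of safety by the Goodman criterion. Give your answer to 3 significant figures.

8.20

C = D/d = 37.0/8.0 = 4.6250; K_W = (4C−1)/(4C−4)+0.615/C = 1.3399; K_s = 1+0.5/C = 1.1081
F_a = (F_max−F_min)/2 = 114.15 N; F_m = (F_max+F_min)/2 = 196.85 N
τ_a = K_W·8F_aD/(πd³) = 1.3399 × 21.006 = 28.146 MPa
τ_m = K_s·8F_mD/(πd³) = 1.1081 × 36.225 = 40.141 MPa
Goodman: 1/n_f = τ_a/S_se + τ_m/S_su = 28.146/321 + 40.141/1170 = 0.08768 + 0.03431 = 0.12199
n_f = 1/0.12199 = 8.197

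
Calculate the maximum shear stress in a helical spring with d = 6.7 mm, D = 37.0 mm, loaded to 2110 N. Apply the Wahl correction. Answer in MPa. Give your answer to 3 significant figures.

844 MPa

Spring index C = D/d = 37.0/6.7 = 5.5224
K_W = (4C−1)/(4C−4) + 0.615/C = 21.090/18.090 + 0.1114 = 1.2772
τ₀ = 8FD/(πd³) = 8·2110·37.0/(π·6.7³) = 624560/944.87 = 661 MPa
τ_max = K·τ₀ = 1.2772 × 661 = 844.23 MPa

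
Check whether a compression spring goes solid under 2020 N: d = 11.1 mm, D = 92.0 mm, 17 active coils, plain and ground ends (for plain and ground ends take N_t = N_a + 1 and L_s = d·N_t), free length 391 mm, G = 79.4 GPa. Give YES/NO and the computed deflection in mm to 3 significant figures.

k = Gd⁴/(8D³N_a) = (79.4×10³)(11.1⁴)/(8·92.0³·17) = 11.382 N/mm
N_t = 18; L_s = 11.1·18 = 199.8 mm; δ_solid = L₀ − L_s = 391 − 199.8 = 191.2 mm
δ = F/k = 2020/11.382 = 177.48 mm
δ < δ_solid → spring does not go solid

NO, δ = 177 mm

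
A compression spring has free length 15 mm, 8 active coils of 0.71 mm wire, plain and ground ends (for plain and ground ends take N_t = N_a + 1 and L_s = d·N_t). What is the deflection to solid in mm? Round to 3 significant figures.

8.61 mm

N_t = 9; L_s = 0.71·9 = 6.39 mm
δ_solid = L₀ − L_s = 15 − 6.39 = 8.61 mm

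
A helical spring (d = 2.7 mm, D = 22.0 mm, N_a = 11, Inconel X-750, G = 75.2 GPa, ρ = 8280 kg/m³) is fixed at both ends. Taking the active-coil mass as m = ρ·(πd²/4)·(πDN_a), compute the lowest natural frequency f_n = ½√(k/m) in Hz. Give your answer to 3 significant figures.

172 Hz

k = Gd⁴/(8D³N_a) = (75.2×10³)(2.7⁴)/(8·22.0³·11) = 4.265 N/mm = 4265 N/m
Wire length L = πDN_a = π·22.0·11 = 760.27 mm
m = ρ·(πd²/4)·L = 8280 × 5.7256×10⁻⁶ m² × 0.76027 m = 0.036042 kg
f_n = ½√(k/m) = 0.5·√(4265/0.036042) = 0.5·√(1.1833e+05) = 172 Hz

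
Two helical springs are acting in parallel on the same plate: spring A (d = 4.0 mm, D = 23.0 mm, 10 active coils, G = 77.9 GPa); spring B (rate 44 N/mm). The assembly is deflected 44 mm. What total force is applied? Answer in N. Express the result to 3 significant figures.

2840 N

k_A = Gd⁴/(8D³N_a) = (77.9×10³)(4.0⁴)/(8·23.0³·10) = 20.488 N/mm
Parallel: k_eq = 20.488 + 44 = 64.488 N/mm
F = k_eq·δ = 64.488·44 = 2837.5 N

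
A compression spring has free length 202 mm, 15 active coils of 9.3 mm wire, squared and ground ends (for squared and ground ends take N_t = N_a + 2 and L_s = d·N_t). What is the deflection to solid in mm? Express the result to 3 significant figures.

43.9 mm

N_t = 17; L_s = 9.3·17 = 158.1 mm
δ_solid = L₀ − L_s = 202 − 158.1 = 43.9 mm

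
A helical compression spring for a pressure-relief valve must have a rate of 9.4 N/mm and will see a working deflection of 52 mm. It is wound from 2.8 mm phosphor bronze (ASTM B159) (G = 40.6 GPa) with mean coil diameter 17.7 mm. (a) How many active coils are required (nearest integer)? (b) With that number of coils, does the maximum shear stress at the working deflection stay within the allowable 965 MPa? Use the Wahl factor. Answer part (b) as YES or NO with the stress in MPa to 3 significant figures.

N_a = Gd⁴/(8D³k) = (40.6×10³)(2.8⁴)/(8·17.7³·9.4) = 5.984 → N_a = 6
Actual rate k = Gd⁴/(8D³·6) = 9.3756 N/mm
Working load F = kδ = 9.3756·52 = 487.53 N
C = 17.7/2.8 = 6.3214; K_W = (4C−1)/(4C−4)+0.615/C = 1.2382
τ_max = K_W·8FD/(πd³) = 1.2382·1001 = 1239.5 MPa
τ_max > 965 MPa → exceeds allowable

(a) 6 coils; (b) NO, τ_max = 1240 MPa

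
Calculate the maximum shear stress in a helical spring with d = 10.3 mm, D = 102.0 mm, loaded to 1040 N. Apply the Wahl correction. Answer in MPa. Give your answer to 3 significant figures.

283 MPa

Spring index C = D/d = 102.0/10.3 = 9.9029
K_W = (4C−1)/(4C−4) + 0.615/C = 38.612/35.612 + 0.0621 = 1.1463
τ₀ = 8FD/(πd³) = 8·1040·102.0/(π·10.3³) = 848640/3432.9 = 247.21 MPa
τ_max = K·τ₀ = 1.1463 × 247.21 = 283.39 MPa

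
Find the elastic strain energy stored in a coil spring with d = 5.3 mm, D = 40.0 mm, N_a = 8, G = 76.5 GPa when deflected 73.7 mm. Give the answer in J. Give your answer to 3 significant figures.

40.0 J

k = Gd⁴/(8D³N_a) = (76.5×10³)(5.3⁴)/(8·40.0³·8) = 14.737 N/mm
U = ½kδ² = 0.5 × 14.737 × 73.7² = 40023 N·mm = 40.023 J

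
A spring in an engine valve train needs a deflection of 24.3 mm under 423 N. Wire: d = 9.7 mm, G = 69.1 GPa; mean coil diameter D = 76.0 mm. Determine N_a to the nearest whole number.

Required rate k = F/δ = 423/24.3 = 17.407 N/mm
N_a = Gd⁴/(8D³k) = (69.1×10³ × 9.7⁴)/(8 × 76.0³ × 17.407)
    = 6.11737e+08 / 6.11315e+07 = 10.01 → 10 coils

10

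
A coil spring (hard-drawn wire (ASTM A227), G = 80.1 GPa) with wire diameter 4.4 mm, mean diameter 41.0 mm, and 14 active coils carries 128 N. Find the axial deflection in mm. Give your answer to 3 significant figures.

32.9 mm

k = Gd⁴/(8D³N_a) = (80.1×10³)(4.4⁴)/(8·41.0³·14) = 3.8893 N/mm
δ = F/k = 128 / 3.8893 = 32.911 mm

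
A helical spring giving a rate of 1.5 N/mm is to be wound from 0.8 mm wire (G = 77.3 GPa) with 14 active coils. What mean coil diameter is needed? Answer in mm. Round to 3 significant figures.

5.73 mm

D = (Gd⁴/(8N_a·k))^(1/3) = (77.3×10³·0.8⁴/(8·14·1.5))^(1/3)
  = (188.465)^(1/3) = 5.7334 mm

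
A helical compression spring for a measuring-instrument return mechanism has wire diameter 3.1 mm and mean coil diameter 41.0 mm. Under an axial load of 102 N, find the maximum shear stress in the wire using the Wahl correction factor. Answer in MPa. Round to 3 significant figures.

396 MPa

Spring index C = D/d = 41.0/3.1 = 13.2258
K_W = (4C−1)/(4C−4) + 0.615/C = 51.903/48.903 + 0.0465 = 1.1078
τ₀ = 8FD/(πd³) = 8·102·41.0/(π·3.1³) = 33456/93.591 = 357.47 MPa
τ_max = K·τ₀ = 1.1078 × 357.47 = 396.02 MPa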